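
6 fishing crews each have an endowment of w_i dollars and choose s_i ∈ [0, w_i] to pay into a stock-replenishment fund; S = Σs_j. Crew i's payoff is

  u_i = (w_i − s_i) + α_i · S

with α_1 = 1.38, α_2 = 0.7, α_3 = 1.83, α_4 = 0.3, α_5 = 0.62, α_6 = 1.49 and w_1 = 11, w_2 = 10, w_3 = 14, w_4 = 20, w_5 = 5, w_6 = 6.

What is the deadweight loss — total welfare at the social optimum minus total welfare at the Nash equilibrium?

186.2

∂u_i/∂s_i = α_i − 1, so crew i contributes w_i if α_i > 1, else 0.
α_i > 1 for i ∈ {1, 3, 6}; NE contributions (11, 0, 14, 0, 0, 6), S = 31.
W^NE = Σw_i − S^NE + (Σα_i)·S^NE = 66 + 5.32·31 = 230.92.
Planner: ∂(Σu_j)/∂s_i = Σα_j − 1 = 5.32 > 0, so everyone contributes w_i; S^SO = 66, W^SO = 66 + 5.32·66 = 417.12.
Deadweight loss = 186.2.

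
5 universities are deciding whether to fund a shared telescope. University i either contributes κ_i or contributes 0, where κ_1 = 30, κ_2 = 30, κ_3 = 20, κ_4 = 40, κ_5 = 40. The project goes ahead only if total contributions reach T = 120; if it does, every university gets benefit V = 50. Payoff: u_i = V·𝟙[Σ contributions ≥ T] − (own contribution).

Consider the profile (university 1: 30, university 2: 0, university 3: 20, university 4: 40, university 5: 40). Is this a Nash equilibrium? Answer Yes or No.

Yes

Total = 130 ≥ 120: provided.
University 1 (pledges 30, payoff 20): dropping to 0 → total 100, payoff 0. No gain.
University 2 (pledges 0, payoff 50): pledging 30 → total 160, payoff 20. No gain.
University 3 (pledges 20, payoff 30): dropping to 0 → total 110, payoff 0. No gain.
University 4 (pledges 40, payoff 10): dropping to 0 → total 90, payoff 0. No gain.
University 5 (pledges 40, payoff 10): dropping to 0 → total 90, payoff 0. No gain.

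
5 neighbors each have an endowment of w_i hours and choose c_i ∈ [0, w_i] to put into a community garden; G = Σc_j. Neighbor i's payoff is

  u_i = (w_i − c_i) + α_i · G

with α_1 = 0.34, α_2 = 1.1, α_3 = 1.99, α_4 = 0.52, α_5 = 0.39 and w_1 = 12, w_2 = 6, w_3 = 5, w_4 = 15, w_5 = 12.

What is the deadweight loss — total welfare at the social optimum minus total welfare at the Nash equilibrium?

∂u_i/∂c_i = α_i − 1, so neighbor i contributes w_i if α_i > 1, else 0.
α_i > 1 for i ∈ {2, 3}; NE contributions (0, 6, 5, 0, 0), G = 11.
W^NE = Σw_i − G^NE + (Σα_i)·G^NE = 50 + 3.34·11 = 86.74.
Planner: ∂(Σu_j)/∂c_i = Σα_j − 1 = 3.34 > 0, so everyone contributes w_i; G^SO = 50, W^SO = 50 + 3.34·50 = 217.
Deadweight loss = 130.26.

130.26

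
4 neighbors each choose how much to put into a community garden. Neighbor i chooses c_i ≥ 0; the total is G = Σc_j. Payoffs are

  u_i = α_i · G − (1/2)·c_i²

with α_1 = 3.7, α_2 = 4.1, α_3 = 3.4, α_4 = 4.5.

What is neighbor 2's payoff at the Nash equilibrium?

55.965

Neighbor i's FOC: ∂u_i/∂c_i = α_i − c_i = 0, so c_i* = α_i.
NE contributions = (3.7, 4.1, 3.4, 4.5); G = 15.7.
u_2 = α_2·G − ½·(c_2)² = 4.1·15.7 − ½·4.1² = 55.965.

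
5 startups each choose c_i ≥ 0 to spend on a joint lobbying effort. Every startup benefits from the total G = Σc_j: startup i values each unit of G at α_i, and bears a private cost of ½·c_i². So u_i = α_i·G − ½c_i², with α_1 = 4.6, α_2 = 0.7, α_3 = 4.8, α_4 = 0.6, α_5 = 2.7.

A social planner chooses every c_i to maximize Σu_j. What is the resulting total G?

67

Planner FOC: ∂(Σu_j)/∂c_i = (Σα_j) − c_i = 0, so c_i^SO = Σα_j = 13.4 for every i; G^SO = 67.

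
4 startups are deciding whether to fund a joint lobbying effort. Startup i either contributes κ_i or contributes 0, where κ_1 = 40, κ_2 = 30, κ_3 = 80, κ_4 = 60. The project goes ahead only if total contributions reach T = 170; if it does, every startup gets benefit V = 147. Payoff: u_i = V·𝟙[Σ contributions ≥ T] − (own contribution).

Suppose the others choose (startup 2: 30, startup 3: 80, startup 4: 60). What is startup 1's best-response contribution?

0

Others' total = 170 ≥ 170; contributing adds cost 40 for no extra benefit.
Best response: 0.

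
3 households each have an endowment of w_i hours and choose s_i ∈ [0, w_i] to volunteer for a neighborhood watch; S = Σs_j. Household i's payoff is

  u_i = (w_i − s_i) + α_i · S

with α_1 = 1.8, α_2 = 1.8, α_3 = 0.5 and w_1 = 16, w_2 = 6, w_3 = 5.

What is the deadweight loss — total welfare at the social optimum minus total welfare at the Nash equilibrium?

15.5

∂u_i/∂s_i = α_i − 1, so household i contributes w_i if α_i > 1, else 0.
α_i > 1 for i ∈ {1, 2}; NE contributions (16, 6, 0), S = 22.
W^NE = Σw_i − S^NE + (Σα_i)·S^NE = 27 + 3.1·22 = 95.2.
Planner: ∂(Σu_j)/∂s_i = Σα_j − 1 = 3.1 > 0, so everyone contributes w_i; S^SO = 27, W^SO = 27 + 3.1·27 = 110.7.
Deadweight loss = 15.5.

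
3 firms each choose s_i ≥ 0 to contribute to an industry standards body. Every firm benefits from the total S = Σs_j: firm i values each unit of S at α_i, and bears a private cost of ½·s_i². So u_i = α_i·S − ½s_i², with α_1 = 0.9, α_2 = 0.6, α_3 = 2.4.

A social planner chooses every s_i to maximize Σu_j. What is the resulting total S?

11.7

Planner FOC: ∂(Σu_j)/∂s_i = (Σα_j) − s_i = 0, so s_i^SO = Σα_j = 3.9 for every i; S^SO = 11.7.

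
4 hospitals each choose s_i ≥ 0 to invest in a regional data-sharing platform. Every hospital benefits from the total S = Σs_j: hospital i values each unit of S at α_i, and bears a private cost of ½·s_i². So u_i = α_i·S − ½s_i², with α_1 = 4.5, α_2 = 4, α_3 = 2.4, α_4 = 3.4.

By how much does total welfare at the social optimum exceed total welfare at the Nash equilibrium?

Hospital i's FOC: ∂u_i/∂s_i = α_i − s_i = 0, so s_i* = α_i.
NE contributions = (4.5, 4, 2.4, 3.4); S = 14.3.
W^NE = (Σα)·S − ½Σα_i² = 14.3² − ½·53.57 = 177.705.
Planner sets s_i = Σα_j = 14.3 for every i, so S^SO = 4·14.3 = 57.2.
W^SO = (Σα)·S^SO − ½·4·(Σα)² = (4/2)·14.3² = 408.98.
Deadweight loss = W^SO − W^NE = 231.275.

231.275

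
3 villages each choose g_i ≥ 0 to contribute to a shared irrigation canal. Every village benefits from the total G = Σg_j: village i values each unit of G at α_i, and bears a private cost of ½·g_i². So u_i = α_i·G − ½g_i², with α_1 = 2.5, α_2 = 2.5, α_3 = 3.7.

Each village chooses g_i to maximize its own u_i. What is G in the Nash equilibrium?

8.7

Village i's FOC: ∂u_i/∂g_i = α_i − g_i = 0, so g_i* = α_i.
NE contributions = (2.5, 2.5, 3.7); G = 8.7.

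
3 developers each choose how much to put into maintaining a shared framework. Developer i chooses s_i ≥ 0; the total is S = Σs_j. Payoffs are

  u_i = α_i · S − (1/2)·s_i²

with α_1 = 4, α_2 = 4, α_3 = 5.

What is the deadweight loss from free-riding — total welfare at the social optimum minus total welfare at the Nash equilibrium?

113

Developer i's FOC: ∂u_i/∂s_i = α_i − s_i = 0, so s_i* = α_i.
NE contributions = (4, 4, 5); S = 13.
W^NE = (Σα)·S − ½Σα_i² = 13² − ½·57 = 140.5.
Planner sets s_i = Σα_j = 13 for every i, so S^SO = 3·13 = 39.
W^SO = (Σα)·S^SO − ½·3·(Σα)² = (3/2)·13² = 253.5.
Deadweight loss = W^SO − W^NE = 113.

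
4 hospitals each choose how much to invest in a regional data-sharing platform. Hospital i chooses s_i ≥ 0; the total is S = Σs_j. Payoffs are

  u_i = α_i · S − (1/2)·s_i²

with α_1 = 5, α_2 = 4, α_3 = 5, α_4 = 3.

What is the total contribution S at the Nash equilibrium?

17

Hospital i's FOC: ∂u_i/∂s_i = α_i − s_i = 0, so s_i* = α_i.
NE contributions = (5, 4, 5, 3); S = 17.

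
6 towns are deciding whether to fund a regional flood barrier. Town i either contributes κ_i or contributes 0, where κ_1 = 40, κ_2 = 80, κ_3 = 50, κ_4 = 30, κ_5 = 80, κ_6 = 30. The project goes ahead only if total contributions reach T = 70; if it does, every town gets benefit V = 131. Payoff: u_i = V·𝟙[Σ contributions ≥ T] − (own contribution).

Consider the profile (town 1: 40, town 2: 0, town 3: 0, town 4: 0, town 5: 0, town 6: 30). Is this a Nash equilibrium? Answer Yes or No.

Yes

Total = 70 ≥ 70: provided.
Town 1 (pledges 40, payoff 91): dropping to 0 → total 30, payoff 0. No gain.
Town 2 (pledges 0, payoff 131): pledging 80 → total 150, payoff 51. No gain.
Town 3 (pledges 0, payoff 131): pledging 50 → total 120, payoff 81. No gain.
Town 4 (pledges 0, payoff 131): pledging 30 → total 100, payoff 101. No gain.
Town 5 (pledges 0, payoff 131): pledging 80 → total 150, payoff 51. No gain.
Town 6 (pledges 30, payoff 101): dropping to 0 → total 40, payoff 0. No gain.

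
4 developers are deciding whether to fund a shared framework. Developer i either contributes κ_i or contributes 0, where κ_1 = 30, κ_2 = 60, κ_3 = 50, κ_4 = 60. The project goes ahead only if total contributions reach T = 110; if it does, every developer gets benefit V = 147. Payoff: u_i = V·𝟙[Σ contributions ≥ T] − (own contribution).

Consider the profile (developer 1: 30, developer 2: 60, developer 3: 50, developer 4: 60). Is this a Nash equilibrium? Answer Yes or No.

No

Total = 200 ≥ 110: provided.
Developer 1 (pledges 30, payoff 117): dropping to 0 → total 170, payoff 147. Profitable deviation.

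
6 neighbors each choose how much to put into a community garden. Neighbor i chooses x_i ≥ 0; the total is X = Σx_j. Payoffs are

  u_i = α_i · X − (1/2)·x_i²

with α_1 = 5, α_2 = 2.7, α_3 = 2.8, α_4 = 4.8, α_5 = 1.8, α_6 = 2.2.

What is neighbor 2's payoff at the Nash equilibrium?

Neighbor i's FOC: ∂u_i/∂x_i = α_i − x_i = 0, so x_i* = α_i.
NE contributions = (5, 2.7, 2.8, 4.8, 1.8, 2.2); X = 19.3.
u_2 = α_2·X − ½·(x_2)² = 2.7·19.3 − ½·2.7² = 48.465.

48.465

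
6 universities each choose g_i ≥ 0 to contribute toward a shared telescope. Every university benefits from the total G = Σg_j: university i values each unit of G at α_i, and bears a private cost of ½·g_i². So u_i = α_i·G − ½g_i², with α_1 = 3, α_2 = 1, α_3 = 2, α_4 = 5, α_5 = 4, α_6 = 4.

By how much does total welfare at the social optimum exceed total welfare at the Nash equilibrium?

757.5

University i's FOC: ∂u_i/∂g_i = α_i − g_i = 0, so g_i* = α_i.
NE contributions = (3, 1, 2, 5, 4, 4); G = 19.
W^NE = (Σα)·G − ½Σα_i² = 19² − ½·71 = 325.5.
Planner sets g_i = Σα_j = 19 for every i, so G^SO = 6·19 = 114.
W^SO = (Σα)·G^SO − ½·6·(Σα)² = (6/2)·19² = 1083.
Deadweight loss = W^SO − W^NE = 757.5.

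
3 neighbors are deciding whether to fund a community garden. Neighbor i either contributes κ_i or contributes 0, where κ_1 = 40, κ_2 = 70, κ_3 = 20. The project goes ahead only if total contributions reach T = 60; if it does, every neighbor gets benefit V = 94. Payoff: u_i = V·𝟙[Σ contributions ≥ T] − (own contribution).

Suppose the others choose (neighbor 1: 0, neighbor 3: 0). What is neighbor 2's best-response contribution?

70

Others' total = 0. Contributing 70 brings total to 70 ≥ 60: gain V − κ_2 = 24.
Best response: 70.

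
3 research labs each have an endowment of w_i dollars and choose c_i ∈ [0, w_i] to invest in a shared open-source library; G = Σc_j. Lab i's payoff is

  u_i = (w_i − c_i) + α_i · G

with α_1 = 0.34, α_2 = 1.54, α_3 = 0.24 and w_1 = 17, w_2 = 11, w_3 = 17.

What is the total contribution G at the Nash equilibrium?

11

∂u_i/∂c_i = α_i − 1, so lab i contributes w_i if α_i > 1, else 0.
α_i > 1 for i ∈ {2}; NE contributions (0, 11, 0), G = 11.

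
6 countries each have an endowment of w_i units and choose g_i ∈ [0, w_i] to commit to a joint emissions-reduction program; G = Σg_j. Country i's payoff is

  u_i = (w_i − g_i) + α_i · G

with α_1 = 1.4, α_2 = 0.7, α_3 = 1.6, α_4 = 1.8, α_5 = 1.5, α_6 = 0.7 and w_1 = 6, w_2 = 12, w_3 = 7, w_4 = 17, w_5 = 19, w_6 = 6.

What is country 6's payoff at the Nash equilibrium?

40.3

∂u_i/∂g_i = α_i − 1, so country i contributes w_i if α_i > 1, else 0.
α_i > 1 for i ∈ {1, 3, 4, 5}; NE contributions (6, 0, 7, 17, 19, 0), G = 49.
u_6 = (6 − 0) + 0.7·49 = 40.3.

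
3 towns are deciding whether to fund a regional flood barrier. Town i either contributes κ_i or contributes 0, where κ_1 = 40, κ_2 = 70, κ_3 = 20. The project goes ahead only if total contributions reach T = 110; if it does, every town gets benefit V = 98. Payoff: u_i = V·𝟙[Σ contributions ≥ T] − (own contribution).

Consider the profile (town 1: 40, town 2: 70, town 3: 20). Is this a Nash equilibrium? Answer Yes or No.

Total = 130 ≥ 110: provided.
Town 1 (pledges 40, payoff 58): dropping to 0 → total 90, payoff 0. No gain.
Town 2 (pledges 70, payoff 28): dropping to 0 → total 60, payoff 0. No gain.
Town 3 (pledges 20, payoff 78): dropping to 0 → total 110, payoff 98. Profitable deviation.

No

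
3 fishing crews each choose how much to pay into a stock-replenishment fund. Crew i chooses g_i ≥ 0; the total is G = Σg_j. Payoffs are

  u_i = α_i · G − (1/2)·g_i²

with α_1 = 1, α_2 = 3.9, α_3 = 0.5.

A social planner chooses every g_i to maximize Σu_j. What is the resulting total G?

16.2

Planner FOC: ∂(Σu_j)/∂g_i = (Σα_j) − g_i = 0, so g_i^SO = Σα_j = 5.4 for every i; G^SO = 16.2.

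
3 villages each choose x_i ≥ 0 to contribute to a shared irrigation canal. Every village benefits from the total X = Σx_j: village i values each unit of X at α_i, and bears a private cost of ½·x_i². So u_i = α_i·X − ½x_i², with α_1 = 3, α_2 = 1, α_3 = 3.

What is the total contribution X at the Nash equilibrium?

Village i's FOC: ∂u_i/∂x_i = α_i − x_i = 0, so x_i* = α_i.
NE contributions = (3, 1, 3); X = 7.

7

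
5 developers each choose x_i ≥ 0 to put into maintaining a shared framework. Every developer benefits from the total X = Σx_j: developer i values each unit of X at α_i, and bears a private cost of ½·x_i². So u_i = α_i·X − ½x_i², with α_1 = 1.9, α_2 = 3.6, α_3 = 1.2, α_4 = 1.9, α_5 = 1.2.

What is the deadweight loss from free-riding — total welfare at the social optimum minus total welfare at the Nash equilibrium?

155.59

Developer i's FOC: ∂u_i/∂x_i = α_i − x_i = 0, so x_i* = α_i.
NE contributions = (1.9, 3.6, 1.2, 1.9, 1.2); X = 9.8.
W^NE = (Σα)·X − ½Σα_i² = 9.8² − ½·23.06 = 84.51.
Planner sets x_i = Σα_j = 9.8 for every i, so X^SO = 5·9.8 = 49.
W^SO = (Σα)·X^SO − ½·5·(Σα)² = (5/2)·9.8² = 240.1.
Deadweight loss = W^SO − W^NE = 155.59.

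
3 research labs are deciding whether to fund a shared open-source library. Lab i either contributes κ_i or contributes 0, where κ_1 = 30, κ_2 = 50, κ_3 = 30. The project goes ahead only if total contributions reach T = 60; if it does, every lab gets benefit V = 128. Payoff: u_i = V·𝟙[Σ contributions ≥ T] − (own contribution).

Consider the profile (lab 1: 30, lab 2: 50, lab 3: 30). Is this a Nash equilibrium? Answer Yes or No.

Total = 110 ≥ 60: provided.
Lab 1 (pledges 30, payoff 98): dropping to 0 → total 80, payoff 128. Profitable deviation.

No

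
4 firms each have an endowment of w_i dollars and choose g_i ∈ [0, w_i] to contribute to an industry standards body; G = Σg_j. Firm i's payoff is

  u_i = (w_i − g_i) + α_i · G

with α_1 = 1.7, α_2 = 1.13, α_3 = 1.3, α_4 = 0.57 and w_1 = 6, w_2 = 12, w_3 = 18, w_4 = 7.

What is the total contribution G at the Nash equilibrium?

36

∂u_i/∂g_i = α_i − 1, so firm i contributes w_i if α_i > 1, else 0.
α_i > 1 for i ∈ {1, 2, 3}; NE contributions (6, 12, 18, 0), G = 36.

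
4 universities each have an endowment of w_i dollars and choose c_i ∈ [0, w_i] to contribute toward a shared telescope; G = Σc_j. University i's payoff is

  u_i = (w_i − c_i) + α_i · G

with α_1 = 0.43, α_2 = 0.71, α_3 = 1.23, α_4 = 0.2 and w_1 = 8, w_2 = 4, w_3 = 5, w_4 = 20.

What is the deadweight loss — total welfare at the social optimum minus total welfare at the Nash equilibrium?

50.24

∂u_i/∂c_i = α_i − 1, so university i contributes w_i if α_i > 1, else 0.
α_i > 1 for i ∈ {3}; NE contributions (0, 0, 5, 0), G = 5.
W^NE = Σw_i − G^NE + (Σα_i)·G^NE = 37 + 1.57·5 = 44.85.
Planner: ∂(Σu_j)/∂c_i = Σα_j − 1 = 1.57 > 0, so everyone contributes w_i; G^SO = 37, W^SO = 37 + 1.57·37 = 95.09.
Deadweight loss = 50.24.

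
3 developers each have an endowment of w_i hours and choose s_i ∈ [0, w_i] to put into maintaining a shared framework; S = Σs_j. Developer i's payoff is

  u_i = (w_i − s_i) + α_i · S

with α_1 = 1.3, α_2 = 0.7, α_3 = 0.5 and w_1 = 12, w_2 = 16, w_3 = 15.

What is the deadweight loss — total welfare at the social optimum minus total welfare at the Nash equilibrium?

46.5

∂u_i/∂s_i = α_i − 1, so developer i contributes w_i if α_i > 1, else 0.
α_i > 1 for i ∈ {1}; NE contributions (12, 0, 0), S = 12.
W^NE = Σw_i − S^NE + (Σα_i)·S^NE = 43 + 1.5·12 = 61.
Planner: ∂(Σu_j)/∂s_i = Σα_j − 1 = 1.5 > 0, so everyone contributes w_i; S^SO = 43, W^SO = 43 + 1.5·43 = 107.5.
Deadweight loss = 46.5.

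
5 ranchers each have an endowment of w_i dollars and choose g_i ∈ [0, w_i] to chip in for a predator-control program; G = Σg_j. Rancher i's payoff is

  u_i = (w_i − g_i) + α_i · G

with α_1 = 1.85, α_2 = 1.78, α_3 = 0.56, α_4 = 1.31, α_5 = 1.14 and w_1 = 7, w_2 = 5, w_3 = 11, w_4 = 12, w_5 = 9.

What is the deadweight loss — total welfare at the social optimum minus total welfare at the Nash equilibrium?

62.04

∂u_i/∂g_i = α_i − 1, so rancher i contributes w_i if α_i > 1, else 0.
α_i > 1 for i ∈ {1, 2, 4, 5}; NE contributions (7, 5, 0, 12, 9), G = 33.
W^NE = Σw_i − G^NE + (Σα_i)·G^NE = 44 + 5.64·33 = 230.12.
Planner: ∂(Σu_j)/∂g_i = Σα_j − 1 = 5.64 > 0, so everyone contributes w_i; G^SO = 44, W^SO = 44 + 5.64·44 = 292.16.
Deadweight loss = 62.04.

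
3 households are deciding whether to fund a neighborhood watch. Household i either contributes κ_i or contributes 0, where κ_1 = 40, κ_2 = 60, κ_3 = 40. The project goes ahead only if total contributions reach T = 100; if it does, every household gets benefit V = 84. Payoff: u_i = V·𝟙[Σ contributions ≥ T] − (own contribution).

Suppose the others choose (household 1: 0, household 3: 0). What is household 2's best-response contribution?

Others' total = 0. Even contributing 60 gives 60 < 100: no benefit either way.
Best response: 0.

0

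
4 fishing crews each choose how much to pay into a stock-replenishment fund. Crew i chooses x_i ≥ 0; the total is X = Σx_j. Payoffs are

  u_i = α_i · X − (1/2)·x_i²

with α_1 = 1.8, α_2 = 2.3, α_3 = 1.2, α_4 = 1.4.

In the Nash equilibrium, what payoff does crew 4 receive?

Crew i's FOC: ∂u_i/∂x_i = α_i − x_i = 0, so x_i* = α_i.
NE contributions = (1.8, 2.3, 1.2, 1.4); X = 6.7.
u_4 = α_4·X − ½·(x_4)² = 1.4·6.7 − ½·1.4² = 8.4.

8.4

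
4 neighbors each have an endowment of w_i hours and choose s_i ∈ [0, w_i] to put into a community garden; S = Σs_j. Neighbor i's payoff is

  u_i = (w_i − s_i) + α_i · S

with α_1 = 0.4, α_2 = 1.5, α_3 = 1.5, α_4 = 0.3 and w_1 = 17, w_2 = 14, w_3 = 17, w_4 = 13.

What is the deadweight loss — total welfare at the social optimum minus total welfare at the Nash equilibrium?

81

∂u_i/∂s_i = α_i − 1, so neighbor i contributes w_i if α_i > 1, else 0.
α_i > 1 for i ∈ {2, 3}; NE contributions (0, 14, 17, 0), S = 31.
W^NE = Σw_i − S^NE + (Σα_i)·S^NE = 61 + 2.7·31 = 144.7.
Planner: ∂(Σu_j)/∂s_i = Σα_j − 1 = 2.7 > 0, so everyone contributes w_i; S^SO = 61, W^SO = 61 + 2.7·61 = 225.7.
Deadweight loss = 81.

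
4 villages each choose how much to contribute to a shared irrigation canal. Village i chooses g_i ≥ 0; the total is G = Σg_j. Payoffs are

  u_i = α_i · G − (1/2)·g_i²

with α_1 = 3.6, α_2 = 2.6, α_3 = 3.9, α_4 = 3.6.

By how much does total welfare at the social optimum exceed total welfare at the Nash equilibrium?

211.635

Village i's FOC: ∂u_i/∂g_i = α_i − g_i = 0, so g_i* = α_i.
NE contributions = (3.6, 2.6, 3.9, 3.6); G = 13.7.
W^NE = (Σα)·G − ½Σα_i² = 13.7² − ½·47.89 = 163.745.
Planner sets g_i = Σα_j = 13.7 for every i, so G^SO = 4·13.7 = 54.8.
W^SO = (Σα)·G^SO − ½·4·(Σα)² = (4/2)·13.7² = 375.38.
Deadweight loss = W^SO − W^NE = 211.635.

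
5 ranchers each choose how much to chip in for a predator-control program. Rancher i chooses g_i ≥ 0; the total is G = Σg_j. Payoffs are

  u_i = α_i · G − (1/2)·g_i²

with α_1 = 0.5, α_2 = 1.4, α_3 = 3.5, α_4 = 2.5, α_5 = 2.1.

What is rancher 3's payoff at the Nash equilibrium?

Rancher i's FOC: ∂u_i/∂g_i = α_i − g_i = 0, so g_i* = α_i.
NE contributions = (0.5, 1.4, 3.5, 2.5, 2.1); G = 10.
u_3 = α_3·G − ½·(g_3)² = 3.5·10 − ½·3.5² = 28.875.

28.875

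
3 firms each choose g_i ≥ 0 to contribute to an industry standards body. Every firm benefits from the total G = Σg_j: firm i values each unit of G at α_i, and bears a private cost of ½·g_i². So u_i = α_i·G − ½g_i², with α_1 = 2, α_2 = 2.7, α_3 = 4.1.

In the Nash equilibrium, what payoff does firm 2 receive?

20.115

Firm i's FOC: ∂u_i/∂g_i = α_i − g_i = 0, so g_i* = α_i.
NE contributions = (2, 2.7, 4.1); G = 8.8.
u_2 = α_2·G − ½·(g_2)² = 2.7·8.8 − ½·2.7² = 20.115.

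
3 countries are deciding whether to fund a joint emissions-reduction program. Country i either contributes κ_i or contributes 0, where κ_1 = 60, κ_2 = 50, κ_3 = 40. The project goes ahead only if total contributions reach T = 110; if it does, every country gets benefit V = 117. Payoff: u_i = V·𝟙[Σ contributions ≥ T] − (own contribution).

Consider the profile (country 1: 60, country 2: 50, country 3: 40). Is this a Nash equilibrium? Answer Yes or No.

No

Total = 150 ≥ 110: provided.
Country 1 (pledges 60, payoff 57): dropping to 0 → total 90, payoff 0. No gain.
Country 2 (pledges 50, payoff 67): dropping to 0 → total 100, payoff 0. No gain.
Country 3 (pledges 40, payoff 77): dropping to 0 → total 110, payoff 117. Profitable deviation.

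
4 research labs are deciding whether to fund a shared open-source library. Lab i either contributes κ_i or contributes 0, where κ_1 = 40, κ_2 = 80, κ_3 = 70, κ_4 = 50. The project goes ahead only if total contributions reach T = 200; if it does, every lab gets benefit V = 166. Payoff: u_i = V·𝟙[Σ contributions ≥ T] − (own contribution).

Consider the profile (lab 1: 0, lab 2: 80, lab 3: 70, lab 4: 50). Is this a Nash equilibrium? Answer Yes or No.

Yes

Total = 200 ≥ 200: provided.
Lab 1 (pledges 0, payoff 166): pledging 40 → total 240, payoff 126. No gain.
Lab 2 (pledges 80, payoff 86): dropping to 0 → total 120, payoff 0. No gain.
Lab 3 (pledges 70, payoff 96): dropping to 0 → total 130, payoff 0. No gain.
Lab 4 (pledges 50, payoff 116): dropping to 0 → total 150, payoff 0. No gain.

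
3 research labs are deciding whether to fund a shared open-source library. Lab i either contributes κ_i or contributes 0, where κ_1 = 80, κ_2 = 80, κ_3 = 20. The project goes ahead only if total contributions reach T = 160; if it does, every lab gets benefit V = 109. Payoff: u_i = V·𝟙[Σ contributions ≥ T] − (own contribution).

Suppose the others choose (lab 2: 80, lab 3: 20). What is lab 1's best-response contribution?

Others' total = 100. Contributing 80 brings total to 180 ≥ 160: gain V − κ_1 = 29.
Best response: 80.

80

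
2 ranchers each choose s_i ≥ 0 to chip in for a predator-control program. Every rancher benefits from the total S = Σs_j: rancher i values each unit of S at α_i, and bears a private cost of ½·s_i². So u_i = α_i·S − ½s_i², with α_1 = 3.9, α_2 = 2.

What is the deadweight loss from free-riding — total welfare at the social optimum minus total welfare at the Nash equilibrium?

Rancher i's FOC: ∂u_i/∂s_i = α_i − s_i = 0, so s_i* = α_i.
NE contributions = (3.9, 2); S = 5.9.
W^NE = (Σα)·S − ½Σα_i² = 5.9² − ½·19.21 = 25.205.
Planner sets s_i = Σα_j = 5.9 for every i, so S^SO = 2·5.9 = 11.8.
W^SO = (Σα)·S^SO − ½·2·(Σα)² = (2/2)·5.9² = 34.81.
Deadweight loss = W^SO − W^NE = 9.605.

9.605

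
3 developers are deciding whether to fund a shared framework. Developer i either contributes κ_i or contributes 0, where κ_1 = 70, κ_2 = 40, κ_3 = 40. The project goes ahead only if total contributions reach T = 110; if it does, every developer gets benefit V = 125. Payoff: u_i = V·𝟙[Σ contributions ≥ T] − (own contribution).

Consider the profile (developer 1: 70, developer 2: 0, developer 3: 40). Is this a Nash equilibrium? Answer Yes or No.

Total = 110 ≥ 110: provided.
Developer 1 (pledges 70, payoff 55): dropping to 0 → total 40, payoff 0. No gain.
Developer 2 (pledges 0, payoff 125): pledging 40 → total 150, payoff 85. No gain.
Developer 3 (pledges 40, payoff 85): dropping to 0 → total 70, payoff 0. No gain.

Yes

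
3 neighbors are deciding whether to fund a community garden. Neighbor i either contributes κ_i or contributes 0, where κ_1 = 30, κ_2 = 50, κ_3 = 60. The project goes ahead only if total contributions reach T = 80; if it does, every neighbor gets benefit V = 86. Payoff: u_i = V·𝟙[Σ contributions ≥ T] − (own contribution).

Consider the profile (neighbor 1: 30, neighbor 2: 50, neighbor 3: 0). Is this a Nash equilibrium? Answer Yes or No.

Yes

Total = 80 ≥ 80: provided.
Neighbor 1 (pledges 30, payoff 56): dropping to 0 → total 50, payoff 0. No gain.
Neighbor 2 (pledges 50, payoff 36): dropping to 0 → total 30, payoff 0. No gain.
Neighbor 3 (pledges 0, payoff 86): pledging 60 → total 140, payoff 26. No gain.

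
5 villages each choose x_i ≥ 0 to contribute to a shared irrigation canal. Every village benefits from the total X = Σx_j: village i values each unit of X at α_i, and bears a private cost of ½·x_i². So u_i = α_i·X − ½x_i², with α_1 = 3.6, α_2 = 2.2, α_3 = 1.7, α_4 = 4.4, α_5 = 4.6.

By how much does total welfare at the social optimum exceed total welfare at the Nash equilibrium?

Village i's FOC: ∂u_i/∂x_i = α_i − x_i = 0, so x_i* = α_i.
NE contributions = (3.6, 2.2, 1.7, 4.4, 4.6); X = 16.5.
W^NE = (Σα)·X − ½Σα_i² = 16.5² − ½·61.21 = 241.645.
Planner sets x_i = Σα_j = 16.5 for every i, so X^SO = 5·16.5 = 82.5.
W^SO = (Σα)·X^SO − ½·5·(Σα)² = (5/2)·16.5² = 680.625.
Deadweight loss = W^SO − W^NE = 438.98.

438.98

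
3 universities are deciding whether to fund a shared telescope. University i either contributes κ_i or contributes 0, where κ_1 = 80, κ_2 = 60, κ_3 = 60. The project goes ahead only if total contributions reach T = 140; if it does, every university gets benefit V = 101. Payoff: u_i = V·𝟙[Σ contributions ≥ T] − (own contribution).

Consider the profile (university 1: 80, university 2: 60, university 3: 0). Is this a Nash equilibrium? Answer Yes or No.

Total = 140 ≥ 140: provided.
University 1 (pledges 80, payoff 21): dropping to 0 → total 60, payoff 0. No gain.
University 2 (pledges 60, payoff 41): dropping to 0 → total 80, payoff 0. No gain.
University 3 (pledges 0, payoff 101): pledging 60 → total 200, payoff 41. No gain.

Yes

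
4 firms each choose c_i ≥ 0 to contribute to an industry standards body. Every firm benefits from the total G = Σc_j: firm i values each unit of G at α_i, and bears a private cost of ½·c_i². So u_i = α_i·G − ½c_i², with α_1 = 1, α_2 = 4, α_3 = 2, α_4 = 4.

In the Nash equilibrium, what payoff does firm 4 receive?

Firm i's FOC: ∂u_i/∂c_i = α_i − c_i = 0, so c_i* = α_i.
NE contributions = (1, 4, 2, 4); G = 11.
u_4 = α_4·G − ½·(c_4)² = 4·11 − ½·4² = 36.

36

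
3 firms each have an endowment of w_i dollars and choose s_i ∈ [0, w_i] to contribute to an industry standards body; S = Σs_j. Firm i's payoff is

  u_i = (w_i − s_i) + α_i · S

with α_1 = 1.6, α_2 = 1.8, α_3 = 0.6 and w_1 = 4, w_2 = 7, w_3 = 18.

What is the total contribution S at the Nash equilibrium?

∂u_i/∂s_i = α_i − 1, so firm i contributes w_i if α_i > 1, else 0.
α_i > 1 for i ∈ {1, 2}; NE contributions (4, 7, 0), S = 11.

11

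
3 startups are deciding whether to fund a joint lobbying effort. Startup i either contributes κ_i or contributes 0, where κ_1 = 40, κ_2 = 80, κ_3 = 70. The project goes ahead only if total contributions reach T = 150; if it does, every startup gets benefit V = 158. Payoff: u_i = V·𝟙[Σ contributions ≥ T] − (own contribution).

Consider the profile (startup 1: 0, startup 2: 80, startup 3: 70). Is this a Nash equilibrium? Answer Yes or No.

Yes

Total = 150 ≥ 150: provided.
Startup 1 (pledges 0, payoff 158): pledging 40 → total 190, payoff 118. No gain.
Startup 2 (pledges 80, payoff 78): dropping to 0 → total 70, payoff 0. No gain.
Startup 3 (pledges 70, payoff 88): dropping to 0 → total 80, payoff 0. No gain.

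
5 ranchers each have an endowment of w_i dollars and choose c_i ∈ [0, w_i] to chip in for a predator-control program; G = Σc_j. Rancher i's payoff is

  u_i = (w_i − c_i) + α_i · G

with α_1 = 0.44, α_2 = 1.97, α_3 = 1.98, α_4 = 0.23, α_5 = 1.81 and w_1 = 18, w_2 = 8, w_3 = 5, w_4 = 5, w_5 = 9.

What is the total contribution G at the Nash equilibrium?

∂u_i/∂c_i = α_i − 1, so rancher i contributes w_i if α_i > 1, else 0.
α_i > 1 for i ∈ {2, 3, 5}; NE contributions (0, 8, 5, 0, 9), G = 22.

22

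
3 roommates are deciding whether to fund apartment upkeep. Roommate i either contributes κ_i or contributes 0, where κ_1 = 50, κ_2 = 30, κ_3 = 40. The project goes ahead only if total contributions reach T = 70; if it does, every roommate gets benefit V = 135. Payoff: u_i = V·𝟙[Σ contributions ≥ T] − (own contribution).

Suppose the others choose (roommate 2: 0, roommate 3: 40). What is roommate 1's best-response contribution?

50

Others' total = 40. Contributing 50 brings total to 90 ≥ 70: gain V − κ_1 = 85.
Best response: 50.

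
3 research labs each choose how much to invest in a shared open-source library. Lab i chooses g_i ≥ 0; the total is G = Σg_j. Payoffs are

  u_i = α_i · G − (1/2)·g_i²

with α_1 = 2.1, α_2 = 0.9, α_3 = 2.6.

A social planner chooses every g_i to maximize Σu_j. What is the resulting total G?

16.8

Planner FOC: ∂(Σu_j)/∂g_i = (Σα_j) − g_i = 0, so g_i^SO = Σα_j = 5.6 for every i; G^SO = 16.8.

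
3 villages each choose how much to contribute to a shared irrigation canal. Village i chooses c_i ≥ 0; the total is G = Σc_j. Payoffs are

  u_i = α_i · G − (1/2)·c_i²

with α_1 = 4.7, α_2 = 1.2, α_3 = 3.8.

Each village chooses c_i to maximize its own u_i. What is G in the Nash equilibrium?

Village i's FOC: ∂u_i/∂c_i = α_i − c_i = 0, so c_i* = α_i.
NE contributions = (4.7, 1.2, 3.8); G = 9.7.

9.7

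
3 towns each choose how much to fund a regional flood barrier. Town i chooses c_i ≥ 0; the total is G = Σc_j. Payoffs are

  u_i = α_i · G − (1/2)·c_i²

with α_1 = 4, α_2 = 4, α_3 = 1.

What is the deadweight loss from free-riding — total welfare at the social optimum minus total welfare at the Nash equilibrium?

57

Town i's FOC: ∂u_i/∂c_i = α_i − c_i = 0, so c_i* = α_i.
NE contributions = (4, 4, 1); G = 9.
W^NE = (Σα)·G − ½Σα_i² = 9² − ½·33 = 64.5.
Planner sets c_i = Σα_j = 9 for every i, so G^SO = 3·9 = 27.
W^SO = (Σα)·G^SO − ½·3·(Σα)² = (3/2)·9² = 121.5.
Deadweight loss = W^SO − W^NE = 57.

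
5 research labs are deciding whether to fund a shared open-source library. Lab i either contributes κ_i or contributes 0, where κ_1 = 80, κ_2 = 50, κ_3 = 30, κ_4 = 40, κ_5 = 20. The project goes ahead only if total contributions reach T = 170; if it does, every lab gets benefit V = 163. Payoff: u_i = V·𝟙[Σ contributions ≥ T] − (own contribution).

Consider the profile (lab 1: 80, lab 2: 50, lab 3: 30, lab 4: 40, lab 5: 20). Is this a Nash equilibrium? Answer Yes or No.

No

Total = 220 ≥ 170: provided.
Lab 1 (pledges 80, payoff 83): dropping to 0 → total 140, payoff 0. No gain.
Lab 2 (pledges 50, payoff 113): dropping to 0 → total 170, payoff 163. Profitable deviation.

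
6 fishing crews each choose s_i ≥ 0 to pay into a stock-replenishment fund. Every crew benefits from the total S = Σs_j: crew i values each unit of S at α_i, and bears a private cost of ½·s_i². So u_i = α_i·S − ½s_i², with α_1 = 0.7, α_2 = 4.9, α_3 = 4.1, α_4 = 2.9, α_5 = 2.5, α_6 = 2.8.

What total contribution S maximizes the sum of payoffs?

Planner FOC: ∂(Σu_j)/∂s_i = (Σα_j) − s_i = 0, so s_i^SO = Σα_j = 17.9 for every i; S^SO = 107.4.

107.4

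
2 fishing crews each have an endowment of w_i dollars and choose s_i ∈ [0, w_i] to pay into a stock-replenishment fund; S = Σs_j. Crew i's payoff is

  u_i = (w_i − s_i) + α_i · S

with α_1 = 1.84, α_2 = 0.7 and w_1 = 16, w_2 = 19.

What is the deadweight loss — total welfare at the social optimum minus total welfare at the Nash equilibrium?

29.26

∂u_i/∂s_i = α_i − 1, so crew i contributes w_i if α_i > 1, else 0.
α_i > 1 for i ∈ {1}; NE contributions (16, 0), S = 16.
W^NE = Σw_i − S^NE + (Σα_i)·S^NE = 35 + 1.54·16 = 59.64.
Planner: ∂(Σu_j)/∂s_i = Σα_j − 1 = 1.54 > 0, so everyone contributes w_i; S^SO = 35, W^SO = 35 + 1.54·35 = 88.9.
Deadweight loss = 29.26.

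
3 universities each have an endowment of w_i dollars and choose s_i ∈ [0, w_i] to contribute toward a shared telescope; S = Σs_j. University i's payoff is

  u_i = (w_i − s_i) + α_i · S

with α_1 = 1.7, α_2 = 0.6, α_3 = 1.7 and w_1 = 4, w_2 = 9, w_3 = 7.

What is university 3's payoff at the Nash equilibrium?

∂u_i/∂s_i = α_i − 1, so university i contributes w_i if α_i > 1, else 0.
α_i > 1 for i ∈ {1, 3}; NE contributions (4, 0, 7), S = 11.
u_3 = (7 − 7) + 1.7·11 = 18.7.

18.7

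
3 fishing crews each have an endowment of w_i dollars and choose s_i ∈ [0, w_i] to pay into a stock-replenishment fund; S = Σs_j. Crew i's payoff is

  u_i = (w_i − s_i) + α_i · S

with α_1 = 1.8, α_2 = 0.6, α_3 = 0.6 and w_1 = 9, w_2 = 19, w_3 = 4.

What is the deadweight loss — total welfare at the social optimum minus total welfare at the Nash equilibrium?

46

∂u_i/∂s_i = α_i − 1, so crew i contributes w_i if α_i > 1, else 0.
α_i > 1 for i ∈ {1}; NE contributions (9, 0, 0), S = 9.
W^NE = Σw_i − S^NE + (Σα_i)·S^NE = 32 + 2·9 = 50.
Planner: ∂(Σu_j)/∂s_i = Σα_j − 1 = 2 > 0, so everyone contributes w_i; S^SO = 32, W^SO = 32 + 2·32 = 96.
Deadweight loss = 46.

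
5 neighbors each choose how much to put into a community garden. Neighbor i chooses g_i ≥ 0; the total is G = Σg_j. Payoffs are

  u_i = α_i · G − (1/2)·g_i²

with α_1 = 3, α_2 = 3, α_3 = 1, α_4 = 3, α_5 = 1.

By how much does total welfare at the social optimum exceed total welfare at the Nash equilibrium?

196

Neighbor i's FOC: ∂u_i/∂g_i = α_i − g_i = 0, so g_i* = α_i.
NE contributions = (3, 3, 1, 3, 1); G = 11.
W^NE = (Σα)·G − ½Σα_i² = 11² − ½·29 = 106.5.
Planner sets g_i = Σα_j = 11 for every i, so G^SO = 5·11 = 55.
W^SO = (Σα)·G^SO − ½·5·(Σα)² = (5/2)·11² = 302.5.
Deadweight loss = W^SO − W^NE = 196.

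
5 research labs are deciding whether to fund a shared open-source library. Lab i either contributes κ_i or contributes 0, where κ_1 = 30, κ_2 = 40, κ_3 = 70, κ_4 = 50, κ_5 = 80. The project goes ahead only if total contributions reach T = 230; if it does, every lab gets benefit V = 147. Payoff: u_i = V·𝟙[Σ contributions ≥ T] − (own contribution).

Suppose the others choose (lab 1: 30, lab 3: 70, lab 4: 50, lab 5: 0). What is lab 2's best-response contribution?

Others' total = 150. Even contributing 40 gives 190 < 230: no benefit either way.
Best response: 0.

0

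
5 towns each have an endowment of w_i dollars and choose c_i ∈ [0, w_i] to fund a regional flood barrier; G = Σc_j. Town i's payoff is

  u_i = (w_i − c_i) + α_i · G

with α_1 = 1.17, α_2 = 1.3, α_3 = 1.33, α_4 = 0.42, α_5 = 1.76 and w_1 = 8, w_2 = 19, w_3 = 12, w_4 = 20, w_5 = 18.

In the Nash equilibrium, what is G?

57

∂u_i/∂c_i = α_i − 1, so town i contributes w_i if α_i > 1, else 0.
α_i > 1 for i ∈ {1, 2, 3, 5}; NE contributions (8, 19, 12, 0, 18), G = 57.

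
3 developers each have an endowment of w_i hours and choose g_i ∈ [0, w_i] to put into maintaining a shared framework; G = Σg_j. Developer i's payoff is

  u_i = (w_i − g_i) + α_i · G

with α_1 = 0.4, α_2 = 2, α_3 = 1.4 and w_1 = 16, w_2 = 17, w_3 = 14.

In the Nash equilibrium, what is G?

∂u_i/∂g_i = α_i − 1, so developer i contributes w_i if α_i > 1, else 0.
α_i > 1 for i ∈ {2, 3}; NE contributions (0, 17, 14), G = 31.

31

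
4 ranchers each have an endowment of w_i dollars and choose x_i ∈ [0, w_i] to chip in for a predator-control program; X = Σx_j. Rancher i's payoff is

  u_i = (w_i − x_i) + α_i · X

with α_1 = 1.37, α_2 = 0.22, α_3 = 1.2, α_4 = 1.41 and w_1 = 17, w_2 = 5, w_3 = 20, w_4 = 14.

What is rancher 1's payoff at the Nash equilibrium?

69.87

∂u_i/∂x_i = α_i − 1, so rancher i contributes w_i if α_i > 1, else 0.
α_i > 1 for i ∈ {1, 3, 4}; NE contributions (17, 0, 20, 14), X = 51.
u_1 = (17 − 17) + 1.37·51 = 69.87.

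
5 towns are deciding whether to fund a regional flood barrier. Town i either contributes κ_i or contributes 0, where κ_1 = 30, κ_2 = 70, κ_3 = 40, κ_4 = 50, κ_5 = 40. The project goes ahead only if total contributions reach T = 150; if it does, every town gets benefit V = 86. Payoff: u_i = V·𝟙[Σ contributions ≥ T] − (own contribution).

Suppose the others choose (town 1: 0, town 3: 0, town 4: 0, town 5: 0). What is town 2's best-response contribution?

Others' total = 0. Even contributing 70 gives 70 < 150: no benefit either way.
Best response: 0.

0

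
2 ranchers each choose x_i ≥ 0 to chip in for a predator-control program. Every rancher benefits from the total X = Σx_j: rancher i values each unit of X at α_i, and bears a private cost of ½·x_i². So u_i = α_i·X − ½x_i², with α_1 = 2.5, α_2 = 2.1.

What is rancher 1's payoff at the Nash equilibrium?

Rancher i's FOC: ∂u_i/∂x_i = α_i − x_i = 0, so x_i* = α_i.
NE contributions = (2.5, 2.1); X = 4.6.
u_1 = α_1·X − ½·(x_1)² = 2.5·4.6 − ½·2.5² = 8.375.

8.375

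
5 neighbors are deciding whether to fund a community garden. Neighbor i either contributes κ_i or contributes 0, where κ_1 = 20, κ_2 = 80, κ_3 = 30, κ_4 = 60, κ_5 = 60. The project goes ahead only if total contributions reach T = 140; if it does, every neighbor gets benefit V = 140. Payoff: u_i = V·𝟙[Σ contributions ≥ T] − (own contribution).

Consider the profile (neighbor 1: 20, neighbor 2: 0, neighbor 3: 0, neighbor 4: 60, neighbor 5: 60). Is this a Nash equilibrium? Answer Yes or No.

Yes

Total = 140 ≥ 140: provided.
Neighbor 1 (pledges 20, payoff 120): dropping to 0 → total 120, payoff 0. No gain.
Neighbor 2 (pledges 0, payoff 140): pledging 80 → total 220, payoff 60. No gain.
Neighbor 3 (pledges 0, payoff 140): pledging 30 → total 170, payoff 110. No gain.
Neighbor 4 (pledges 60, payoff 80): dropping to 0 → total 80, payoff 0. No gain.
Neighbor 5 (pledges 60, payoff 80): dropping to 0 → total 80, payoff 0. No gain.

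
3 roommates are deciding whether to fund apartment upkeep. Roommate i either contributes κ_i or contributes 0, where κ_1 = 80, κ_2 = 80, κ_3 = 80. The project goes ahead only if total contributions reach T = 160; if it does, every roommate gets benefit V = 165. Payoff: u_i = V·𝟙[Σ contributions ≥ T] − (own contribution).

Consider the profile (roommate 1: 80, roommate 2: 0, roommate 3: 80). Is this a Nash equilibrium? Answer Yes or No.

Total = 160 ≥ 160: provided.
Roommate 1 (pledges 80, payoff 85): dropping to 0 → total 80, payoff 0. No gain.
Roommate 2 (pledges 0, payoff 165): pledging 80 → total 240, payoff 85. No gain.
Roommate 3 (pledges 80, payoff 85): dropping to 0 → total 80, payoff 0. No gain.

Yes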